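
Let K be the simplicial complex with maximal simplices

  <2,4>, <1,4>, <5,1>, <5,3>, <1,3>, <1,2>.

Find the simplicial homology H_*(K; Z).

K has 5 vertices, 6 edges.
rank ∂_0 = 0, rank ∂_1 = 4 ⇒ b_0 = 5 − 0 − 4 = 1; all invariant factors of ∂_1 are 1 so no torsion. So H_0 = Z.
rank ∂_1 = 4, rank ∂_2 = 0 ⇒ b_1 = 6 − 4 − 0 = 2. So H_1 = Z^2.

H_0 ≅ Z,  H_1 ≅ Z^2.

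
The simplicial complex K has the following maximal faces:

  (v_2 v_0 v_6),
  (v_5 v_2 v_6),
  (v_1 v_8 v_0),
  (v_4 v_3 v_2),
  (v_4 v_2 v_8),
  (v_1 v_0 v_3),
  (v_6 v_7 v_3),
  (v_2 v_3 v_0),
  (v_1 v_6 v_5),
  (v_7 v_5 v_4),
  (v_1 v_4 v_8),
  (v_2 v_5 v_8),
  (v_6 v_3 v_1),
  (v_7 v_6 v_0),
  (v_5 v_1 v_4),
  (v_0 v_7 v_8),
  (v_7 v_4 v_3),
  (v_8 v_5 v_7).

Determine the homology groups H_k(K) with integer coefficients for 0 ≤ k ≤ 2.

H_0 ≅ Z,  H_1 ≅ Z ⊕ Z/2Z,  H_2 = 0.

K has 9 vertices, 27 edges, 18 triangles.
rank ∂_0 = 0, rank ∂_1 = 8 ⇒ b_0 = 9 − 0 − 8 = 1; all invariant factors of ∂_1 are 1 so no torsion. So H_0 = Z.
rank ∂_1 = 8, rank ∂_2 = 18 ⇒ b_1 = 27 − 8 − 18 = 1; ∂_2 has invariant factor(s) [2] giving torsion. So H_1 = Z ⊕ Z/2Z.
rank ∂_2 = 18, rank ∂_3 = 0 ⇒ b_2 = 18 − 18 − 0 = 0. So H_2 = 0.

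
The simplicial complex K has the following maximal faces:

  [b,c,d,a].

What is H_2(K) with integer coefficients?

H_2 = 0.

Fix the vertex order a < b < c < d and write every simplex with vertices in increasing order. Then dim K = 3 and the simplices of K are:

  0-simplices (4): a, b, c, d
  1-simplices (6): ab, ac, ad, bc, bd, cd
  2-simplices (4): abc, abd, acd, bcd
  3-simplices (1): abcd

Hence C_0 ≅ Z^4, C_1 ≅ Z^6, C_2 ≅ Z^4, C_3 ≅ Z^1.

∂_1: C_1 → C_0 is given by ∂[p,q] = [q] − [p].
As a 4×6 matrix over Z this has rank 3, with invariant factors (1,1,1).

The boundary map ∂_2: C_2 → C_1 sends each 2-simplex [p,q,r] to [q,r] − [p,r] + [p,q]. For instance
  ∂abd = bd − ad + ab,
  ∂abc = bc − ac + ab.
The resulting 6×4 matrix has rank 3, and its Smith normal form has invariant factors (1,1,1).

The boundary map ∂_3: C_3 → C_2 sends each 3-simplex σ to the alternating sum Σ_i (−1)^i (σ with its i-th vertex removed). For instance
  ∂abcd = bcd − acd + abd − abc.
As a 4×1 matrix over Z this has rank 1, with invariant factors (1).

Now H_k = ker ∂_k / im ∂_{k+1}, so:

  H_2: rank ker ∂_2 − rank ∂_3 = (4 − 3) − 1 = 0, and the invariant factors of ∂_3 are all 1, so H_2 = 0.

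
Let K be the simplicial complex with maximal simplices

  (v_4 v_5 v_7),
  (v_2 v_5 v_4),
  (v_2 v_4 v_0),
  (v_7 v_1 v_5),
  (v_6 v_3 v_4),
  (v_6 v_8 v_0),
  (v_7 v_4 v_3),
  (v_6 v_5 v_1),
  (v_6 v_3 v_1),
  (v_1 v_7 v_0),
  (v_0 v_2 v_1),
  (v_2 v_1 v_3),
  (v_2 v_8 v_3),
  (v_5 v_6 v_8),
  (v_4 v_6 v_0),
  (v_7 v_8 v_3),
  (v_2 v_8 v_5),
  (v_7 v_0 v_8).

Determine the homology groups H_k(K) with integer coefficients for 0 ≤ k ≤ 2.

H_0 ≅ Z,  H_1 ≅ Z^2,  H_2 ≅ Z.

K has 9 vertices, 27 edges, 18 triangles.
rank ∂_0 = 0, rank ∂_1 = 8 ⇒ b_0 = 9 − 0 − 8 = 1; all invariant factors of ∂_1 are 1 so no torsion. So H_0 ≅ Z.
rank ∂_1 = 8, rank ∂_2 = 17 ⇒ b_1 = 27 − 8 − 17 = 2; all invariant factors of ∂_2 are 1 so no torsion. So H_1 ≅ Z^2.
rank ∂_2 = 17, rank ∂_3 = 0 ⇒ b_2 = 18 − 17 − 0 = 1. So H_2 ≅ Z.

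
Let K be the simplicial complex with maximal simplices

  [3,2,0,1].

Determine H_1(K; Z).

H_1 ≅ 0.

We work with the vertex ordering 0 < 1 < 2 < 3. The simplices of K, each written with vertices in increasing order, are:

  0-simplices (4): [0], [1], [2], [3]
  1-simplices (6): [0,1], [0,2], [0,3], [1,2], [1,3], [2,3]
  2-simplices (4): [0,1,2], [0,1,3], [0,2,3], [1,2,3]
  3-simplices (1): [0,1,2,3]

giving chain groups C_0 ≅ Z^4, C_1 ≅ Z^6, C_2 ≅ Z^4, C_3 ≅ Z^1.

Boundary ∂_1: C_1 → C_0 is given by ∂[p,q] = [q] − [p]. For instance
  ∂[0,3] = [3] − [0].
As a 4×6 matrix over Z this has rank 3, with invariant factors (1,1,1).

The boundary map ∂_2: C_2 → C_1 acts by ∂[p,q,r] = [q,r] − [p,r] + [p,q]. For instance
  ∂[0,1,3] = [1,3] − [0,3] + [0,1],
  ∂[1,2,3] = [2,3] − [1,3] + [1,2].
As a 6×4 matrix over Z this has rank 3, with invariant factors (1,1,1).

∂_3: C_3 → C_2 sends each 3-simplex σ to the alternating sum Σ_i (−1)^i (σ with its i-th vertex removed). For instance
  ∂[0,1,2,3] = [1,2,3] − [0,2,3] + [0,1,3] − [0,1,2].
As a 4×1 matrix over Z this has rank 1, with invariant factors (1).

Reading off H_k = ker ∂_k / im ∂_{k+1}:

  H_1: rank ker ∂_1 − rank ∂_2 = (6 − 3) − 3 = 0, and the invariant factors of ∂_2 are all 1, so H_1 = 0.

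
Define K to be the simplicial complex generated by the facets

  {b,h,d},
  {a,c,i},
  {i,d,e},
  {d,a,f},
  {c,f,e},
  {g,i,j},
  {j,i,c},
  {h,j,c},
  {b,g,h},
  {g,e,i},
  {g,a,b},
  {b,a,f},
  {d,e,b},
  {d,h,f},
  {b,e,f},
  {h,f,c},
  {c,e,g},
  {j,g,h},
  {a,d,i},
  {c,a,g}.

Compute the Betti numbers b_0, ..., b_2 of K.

Order the vertices as a < b < c < d < e < f < g < h < i < j. Listing each simplex with vertices in this order, K has dimension 2 with simplices:

  0-simplices (10): a, b, c, d, e, f, g, h, i, j
  1-simplices (30): ab, ac, ad, af, ag, ai, bd, be, bf, bg, bh, ce, cf, cg, ch, ci, cj, de, df, dh, di, ef, eg, ei, fh, gh, gi, gj, hj, ij
  2-simplices (20): abf, abg, acg, aci, adf, adi, bde, bdh, bef, bgh, cef, ceg, cfh, chj, cij, dei, dfh, egi, ghj, gij

so the chain groups are C_0 ≅ Z^10, C_1 ≅ Z^30, C_2 ≅ Z^20.

Boundary ∂_1: C_1 → C_0 maps an edge to its endpoints' difference, ∂[p,q] = q − p. For instance
  ∂eg = g − e.
As a 10×30 matrix over Z this has rank 9, with invariant factors (1,1,1,1,1,1,1,1,1).

The boundary map ∂_2: C_2 → C_1 sends each 2-simplex [p,q,r] to [q,r] − [p,r] + [p,q]. For instance
  ∂egi = gi − ei + eg,
  ∂acg = cg − ag + ac.
The resulting 30×20 matrix has rank 20, and its Smith normal form has invariant factors (1,1,1,1,1,1,1,1,1,1,1,1,1,1,1,1,1,1,1,2).

Reading off H_k = ker ∂_k / im ∂_{k+1}:

  H_0: rank C_0 − rank ∂_1 = 10 − 9 = 1, and the invariant factors of ∂_1 are all 1, so H_0 = Z.
  H_1: rank ker ∂_1 − rank ∂_2 = (30 − 9) − 20 = 1, and ∂_2 has invariant factor 2 > 1, so H_1 = Z ⊕ Z/2.
  H_2: rank ker ∂_2 − rank ∂_3 = (20 − 20) − 0 = 0, and there is no ∂_3, so H_2 = 0.

As a check, the Euler characteristic is 10 − 30 + 20 = 0, which agrees with 1 − 1 + 0 = 0.

Hence the Betti numbers are b_0 = 1, b_1 = 1, b_2 = 0.

b_0 = 1, b_1 = 1, b_2 = 0.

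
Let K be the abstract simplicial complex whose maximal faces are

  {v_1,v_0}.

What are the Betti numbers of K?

b_0 = 1, b_1 = 0.

Order the vertices as v_0 < v_1. Listing each simplex with vertices in this order, K has dimension 1 with simplices:

  0-simplices (2): [v_0], [v_1]
  1-simplices (1): [v_0,v_1]

Hence C_0 ≅ Z^2, C_1 ≅ Z^1.

∂_1: C_1 → C_0 maps an edge to its endpoints' difference, ∂[p,q] = q − p. For instance
  ∂[v_0,v_1] = [v_1] − [v_0].
As a 2×1 matrix over Z this has rank 1, with invariant factors (1).

From H_k ≅ ker(∂_k) / im(∂_{k+1}) we obtain:

  H_0: rank C_0 − rank ∂_1 = 2 − 1 = 1, and the invariant factors of ∂_1 are all 1, so H_0 ≅ Z.
  H_1: rank ker ∂_1 − rank ∂_2 = (1 − 1) − 0 = 0, and there is no ∂_2, so H_1 ≅ 0.

(K is a triangulation of the 1-simplex.)

Hence the Betti numbers are b_0 = 1, b_1 = 0.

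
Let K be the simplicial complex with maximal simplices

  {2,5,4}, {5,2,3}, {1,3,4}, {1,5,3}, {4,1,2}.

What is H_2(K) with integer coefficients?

H_2 = 0.

K has 5 vertices, 10 edges, 5 triangles.
rank ∂_2 = 5, rank ∂_3 = 0 ⇒ b_2 = 5 − 5 − 0 = 0. So H_2 = 0.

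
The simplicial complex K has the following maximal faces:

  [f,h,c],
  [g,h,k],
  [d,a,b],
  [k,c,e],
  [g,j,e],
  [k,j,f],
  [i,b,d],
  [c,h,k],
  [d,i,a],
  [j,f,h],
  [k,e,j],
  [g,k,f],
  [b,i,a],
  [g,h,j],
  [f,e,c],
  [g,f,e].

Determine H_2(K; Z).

We work with the vertex ordering a < b < c < d < e < f < g < h < i < j < k. The simplices of K, each written with vertices in increasing order, are:

  0-simplices (11): a, b, c, d, e, f, g, h, i, j, k
  1-simplices (24): ab, ad, ai, bd, bi, ce, cf, ch, ck, di, ef, eg, ej, ek, fg, fh, fj, fk, gh, gj, gk, hj, hk, jk
  2-simplices (16): abd, abi, adi, bdi, cef, cek, cfh, chk, efg, egj, ejk, fgk, fhj, fjk, ghj, ghk

Hence C_0 ≅ Z^11, C_1 ≅ Z^24, C_2 ≅ Z^16.

Boundary ∂_1: C_1 → C_0 is given by ∂[p,q] = [q] − [p].
As a 11×24 matrix over Z this has rank 9, with invariant factors (1,1,1,1,1,1,1,1,1).

∂_2: C_2 → C_1 acts by ∂[p,q,r] = [q,r] − [p,r] + [p,q]. For instance
  ∂fhj = hj − fj + fh,
  ∂ghj = hj − gj + gh.
As a 24×16 matrix over Z this has rank 15, with invariant factors (1,1,1,1,1,1,1,1,1,1,1,1,1,1,2).

From H_k ≅ ker(∂_k) / im(∂_{k+1}) we obtain:

  H_2: rank ker ∂_2 − rank ∂_3 = (16 − 15) − 0 = 1, and there is no ∂_3, so H_2 = Z.

(K is a triangulation of the disjoint union of the 2-sphere S^2 and the real projective plane RP^2.)

H_2 ≅ Z.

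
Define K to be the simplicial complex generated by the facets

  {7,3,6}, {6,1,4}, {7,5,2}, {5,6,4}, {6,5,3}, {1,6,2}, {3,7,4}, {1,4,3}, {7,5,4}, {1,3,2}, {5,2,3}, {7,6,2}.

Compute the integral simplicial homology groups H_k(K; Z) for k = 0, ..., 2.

H_0 = Z,  H_1 = Z/2,  H_2 = 0.

Order the vertices as 1 < 2 < 3 < 4 < 5 < 6 < 7. Listing each simplex with vertices in this order, K has dimension 2 with simplices:

  0-simplices (7): [1], [2], [3], [4], [5], [6], [7]
  1-simplices (18): [1,2], [1,3], [1,4], [1,6], [2,3], [2,5], [2,6], [2,7], [3,4], [3,5], [3,6], [3,7], [4,5], [4,6], [4,7], [5,6], [5,7], [6,7]
  2-simplices (12): [1,2,3], [1,2,6], [1,3,4], [1,4,6], [2,3,5], [2,5,7], [2,6,7], [3,4,7], [3,5,6], [3,6,7], [4,5,6], [4,5,7]

so the chain groups are C_0 ≅ Z^7, C_1 ≅ Z^18, C_2 ≅ Z^12.

Boundary ∂_1: C_1 → C_0 sends each edge [p,q] (with p < q) to q − p. For instance
  ∂[3,5] = [5] − [3].
As a 7×18 matrix over Z this has rank 6, with invariant factors (1,1,1,1,1,1).

The boundary map ∂_2: C_2 → C_1 acts by ∂[p,q,r] = [q,r] − [p,r] + [p,q]. For instance
  ∂[2,5,7] = [5,7] − [2,7] + [2,5],
  ∂[2,6,7] = [6,7] − [2,7] + [2,6].
As a 18×12 matrix over Z this has rank 12, with invariant factors (1,1,1,1,1,1,1,1,1,1,1,2).

Reading off H_k = ker ∂_k / im ∂_{k+1}:

  H_0: rank C_0 − rank ∂_1 = 7 − 6 = 1, and the invariant factors of ∂_1 are all 1, so H_0 = Z.
  H_1: rank ker ∂_1 − rank ∂_2 = (18 − 6) − 12 = 0, and ∂_2 has invariant factor 2 > 1, so H_1 = Z/2.
  H_2: rank ker ∂_2 − rank ∂_3 = (12 − 12) − 0 = 0, and there is no ∂_3, so H_2 = 0.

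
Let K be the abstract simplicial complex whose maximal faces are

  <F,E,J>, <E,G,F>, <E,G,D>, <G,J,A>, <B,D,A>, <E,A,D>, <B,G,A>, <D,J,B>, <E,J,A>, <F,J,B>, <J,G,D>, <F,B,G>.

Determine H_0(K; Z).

Fix the vertex order A < B < D < E < F < G < J and write every simplex with vertices in increasing order. Then dim K = 2 and the simplices of K are:

  0-simplices (7): A, B, D, E, F, G, J
  1-simplices (18): AB, AD, AE, AG, AJ, BD, BF, BG, BJ, DE, DG, DJ, EF, EG, EJ, FG, FJ, GJ
  2-simplices (12): ABD, ABG, ADE, AEJ, AGJ, BDJ, BFG, BFJ, DEG, DGJ, EFG, EFJ

giving chain groups C_0 ≅ Z^7, C_1 ≅ Z^18, C_2 ≅ Z^12.

∂_1: C_1 → C_0 maps an edge to its endpoints' difference, ∂[p,q] = q − p. For instance
  ∂DJ = J − D.
This gives a 7×18 integer matrix of rank 6; reducing to Smith normal form yields diagonal entries (1,1,1,1,1,1).

The boundary map ∂_2: C_2 → C_1 maps a triangle to the signed sum of its edges. For instance
  ∂ABD = BD − AD + AB,
  ∂ABG = BG − AG + AB.
As a 18×12 matrix over Z this has rank 12, with invariant factors (1,1,1,1,1,1,1,1,1,1,1,2).

From H_k ≅ ker(∂_k) / im(∂_{k+1}) we obtain:

  H_0: rank C_0 − rank ∂_1 = 7 − 6 = 1, and the invariant factors of ∂_1 are all 1, so H_0 = Z.

H_0 = Z.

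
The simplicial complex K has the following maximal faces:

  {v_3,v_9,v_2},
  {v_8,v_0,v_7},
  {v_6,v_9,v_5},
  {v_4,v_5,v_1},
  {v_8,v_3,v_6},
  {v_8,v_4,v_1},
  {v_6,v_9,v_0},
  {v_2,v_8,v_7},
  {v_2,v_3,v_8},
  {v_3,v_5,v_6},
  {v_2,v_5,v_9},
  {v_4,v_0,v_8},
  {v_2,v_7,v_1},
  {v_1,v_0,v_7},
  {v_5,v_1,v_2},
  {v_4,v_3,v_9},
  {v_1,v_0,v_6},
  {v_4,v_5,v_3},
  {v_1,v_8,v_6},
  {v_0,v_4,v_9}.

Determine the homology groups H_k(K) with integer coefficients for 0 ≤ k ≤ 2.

H_0 ≅ Z,  H_1 ≅ Z ⊕ Z/2,  H_2 = 0.

Fix the vertex order v_0 < v_1 < v_2 < v_3 < v_4 < v_5 < v_6 < v_7 < v_8 < v_9 and write every simplex with vertices in increasing order. Then dim K = 2 and the simplices of K are:

  0-simplices (10): [v_0], [v_1], [v_2], [v_3], [v_4], [v_5], [v_6], [v_7], [v_8], [v_9]
  1-simplices (30): (30 of them)
  2-simplices (20): (20 of them)

Hence C_0 ≅ Z^10, C_1 ≅ Z^30, C_2 ≅ Z^20.

∂_1: C_1 → C_0 maps an edge to its endpoints' difference, ∂[p,q] = q − p. For instance
  ∂[v_3,v_4] = [v_4] − [v_3].
This gives a 10×30 integer matrix of rank 9; reducing to Smith normal form yields diagonal entries (1,1,1,1,1,1,1,1,1).

∂_2: C_2 → C_1 maps a triangle to the signed sum of its edges. For instance
  ∂[v_1,v_2,v_5] = [v_2,v_5] − [v_1,v_5] + [v_1,v_2],
  ∂[v_2,v_3,v_9] = [v_3,v_9] − [v_2,v_9] + [v_2,v_3].
As a 30×20 matrix over Z this has rank 20, with invariant factors (1,1,1,1,1,1,1,1,1,1,1,1,1,1,1,1,1,1,1,2).

Now H_k = ker ∂_k / im ∂_{k+1}, so:

  H_0: rank C_0 − rank ∂_1 = 10 − 9 = 1, and the invariant factors of ∂_1 are all 1, so H_0 = Z.
  H_1: rank ker ∂_1 − rank ∂_2 = (30 − 9) − 20 = 1, and ∂_2 has invariant factor 2 > 1, so H_1 = Z ⊕ Z/2.
  H_2: rank ker ∂_2 − rank ∂_3 = (20 − 20) − 0 = 0, and there is no ∂_3, so H_2 = 0.

(K is a triangulation of the Klein bottle.)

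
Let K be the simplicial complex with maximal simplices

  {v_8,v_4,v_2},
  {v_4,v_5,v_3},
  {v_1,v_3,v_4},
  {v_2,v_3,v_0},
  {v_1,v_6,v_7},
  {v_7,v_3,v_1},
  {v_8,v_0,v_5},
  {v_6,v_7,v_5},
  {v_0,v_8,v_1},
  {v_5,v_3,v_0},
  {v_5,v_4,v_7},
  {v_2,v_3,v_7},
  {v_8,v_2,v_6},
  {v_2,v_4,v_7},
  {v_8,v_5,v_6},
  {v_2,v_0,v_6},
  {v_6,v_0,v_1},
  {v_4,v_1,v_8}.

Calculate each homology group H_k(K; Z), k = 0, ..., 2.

Fix the vertex order v_0 < v_1 < v_2 < v_3 < v_4 < v_5 < v_6 < v_7 < v_8 and write every simplex with vertices in increasing order. Then dim K = 2 and the simplices of K are:

  0-simplices (9): [v_0], [v_1], [v_2], [v_3], [v_4], [v_5], [v_6], [v_7], [v_8]
  1-simplices (27): (27 of them)
  2-simplices (18): (18 of them)

Hence C_0 ≅ Z^9, C_1 ≅ Z^27, C_2 ≅ Z^18.

The boundary map ∂_1: C_1 → C_0 maps an edge to its endpoints' difference, ∂[p,q] = q − p.
This gives a 9×27 integer matrix of rank 8; reducing to Smith normal form yields diagonal entries (1,1,1,1,1,1,1,1).

Boundary ∂_2: C_2 → C_1 sends each 2-simplex [p,q,r] to [q,r] − [p,r] + [p,q]. For instance
  ∂[v_0,v_2,v_6] = [v_2,v_6] − [v_0,v_6] + [v_0,v_2],
  ∂[v_1,v_4,v_8] = [v_4,v_8] − [v_1,v_8] + [v_1,v_4].
The resulting 27×18 matrix has rank 18, and its Smith normal form has invariant factors (1,1,1,1,1,1,1,1,1,1,1,1,1,1,1,1,1,2).

Now H_k = ker ∂_k / im ∂_{k+1}, so:

  H_0: rank C_0 − rank ∂_1 = 9 − 8 = 1, and the invariant factors of ∂_1 are all 1, so H_0 = Z.
  H_1: rank ker ∂_1 − rank ∂_2 = (27 − 8) − 18 = 1, and ∂_2 has invariant factor 2 > 1, so H_1 = Z ⊕ Z_2.
  H_2: rank ker ∂_2 − rank ∂_3 = (18 − 18) − 0 = 0, and there is no ∂_3, so H_2 = 0.

H_0 ≅ Z,  H_1 ≅ Z ⊕ Z_2,  H_2 = 0.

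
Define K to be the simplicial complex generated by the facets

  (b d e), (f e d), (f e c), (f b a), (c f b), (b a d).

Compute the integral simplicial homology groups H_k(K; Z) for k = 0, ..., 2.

Fix the vertex order a < b < c < d < e < f and write every simplex with vertices in increasing order. Then dim K = 2 and the simplices of K are:

  0-simplices (6): a, b, c, d, e, f
  1-simplices (12): ab, ad, af, bc, bd, be, bf, ce, cf, de, df, ef
  2-simplices (6): abd, abf, bcf, bde, cef, def

giving chain groups C_0 ≅ Z^6, C_1 ≅ Z^12, C_2 ≅ Z^6.

∂_1: C_1 → C_0 is given by ∂[p,q] = [q] − [p].
The 6×12 boundary matrix has rank 5 and Smith normal form diag(1,1,1,1,1).

Boundary ∂_2: C_2 → C_1 sends each 2-simplex [p,q,r] to [q,r] − [p,r] + [p,q]. For instance
  ∂abf = bf − af + ab,
  ∂def = ef − df + de.
The resulting 12×6 matrix has rank 6, and its Smith normal form has invariant factors (1,1,1,1,1,1).

Reading off H_k = ker ∂_k / im ∂_{k+1}:

  H_0: rank C_0 − rank ∂_1 = 6 − 5 = 1, and the invariant factors of ∂_1 are all 1, so H_0 = Z.
  H_1: rank ker ∂_1 − rank ∂_2 = (12 − 5) − 6 = 1, and the invariant factors of ∂_2 are all 1, so H_1 = Z.
  H_2: rank ker ∂_2 − rank ∂_3 = (6 − 6) − 0 = 0, and there is no ∂_3, so H_2 = 0.

(K is a triangulation of the cylinder S^1 x I.)

H_0 = Z,  H_1 = Z,  H_2 = 0.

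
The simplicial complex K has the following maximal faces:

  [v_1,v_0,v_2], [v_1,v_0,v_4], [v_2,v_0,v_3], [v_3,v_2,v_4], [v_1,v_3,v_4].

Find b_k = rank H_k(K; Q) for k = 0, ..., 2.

b_0 = 1, b_1 = 1, b_2 = 0.

K has 5 vertices, 10 edges, 5 triangles.
rank ∂_0 = 0, rank ∂_1 = 4 ⇒ b_0 = 5 − 0 − 4 = 1; all invariant factors of ∂_1 are 1 so no torsion. So H_0 = Z.
rank ∂_1 = 4, rank ∂_2 = 5 ⇒ b_1 = 10 − 4 − 5 = 1; all invariant factors of ∂_2 are 1 so no torsion. So H_1 = Z.
rank ∂_2 = 5, rank ∂_3 = 0 ⇒ b_2 = 5 − 5 − 0 = 0. So H_2 = 0.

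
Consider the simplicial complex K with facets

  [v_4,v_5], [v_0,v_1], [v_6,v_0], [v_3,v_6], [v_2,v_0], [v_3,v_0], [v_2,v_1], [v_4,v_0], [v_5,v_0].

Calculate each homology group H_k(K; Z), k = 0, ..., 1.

Order the vertices as v_0 < v_1 < v_2 < v_3 < v_4 < v_5 < v_6. Listing each simplex with vertices in this order, K has dimension 1 with simplices:

  0-simplices (7): [v_0], [v_1], [v_2], [v_3], [v_4], [v_5], [v_6]
  1-simplices (9): [v_0,v_1], [v_0,v_2], [v_0,v_3], [v_0,v_4], [v_0,v_5], [v_0,v_6], [v_1,v_2], [v_3,v_6], [v_4,v_5]

Hence C_0 ≅ Z^7, C_1 ≅ Z^9.

∂_1: C_1 → C_0 maps an edge to its endpoints' difference, ∂[p,q] = q − p. For instance
  ∂[v_0,v_5] = [v_5] − [v_0].
The 7×9 boundary matrix has rank 6 and Smith normal form diag(1,1,1,1,1,1).

Reading off H_k = ker ∂_k / im ∂_{k+1}:

  H_0: rank C_0 − rank ∂_1 = 7 − 6 = 1, and the invariant factors of ∂_1 are all 1, so H_0 ≅ Z.
  H_1: rank ker ∂_1 − rank ∂_2 = (9 − 6) − 0 = 3, and there is no ∂_2, so H_1 ≅ Z^3.

As a check, the Euler characteristic is 7 − 9 = -2, which agrees with 1 − 3 = -2.
(K is a triangulation of a wedge of 3 circles.)

H_0 = Z,  H_1 = Z^3.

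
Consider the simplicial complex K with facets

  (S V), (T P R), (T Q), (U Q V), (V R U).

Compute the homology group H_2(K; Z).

H_2 ≅ 0.

Take the total order P < Q < R < S < T < U < V on the vertex set. Then K (dimension 2) consists of the simplices:

  0-simplices (7): P, Q, R, S, T, U, V
  1-simplices (10): PR, PT, QT, QU, QV, RT, RU, RV, SV, UV
  2-simplices (3): PRT, QUV, RUV

Hence C_0 ≅ Z^7, C_1 ≅ Z^10, C_2 ≅ Z^3.

Boundary ∂_1: C_1 → C_0 maps an edge to its endpoints' difference, ∂[p,q] = q − p. For instance
  ∂SV = V − S.
As a 7×10 matrix over Z this has rank 6, with invariant factors (1,1,1,1,1,1).

The boundary map ∂_2: C_2 → C_1 sends each 2-simplex [p,q,r] to [q,r] − [p,r] + [p,q]. For instance
  ∂RUV = UV − RV + RU,
  ∂QUV = UV − QV + QU.
This gives a 10×3 integer matrix of rank 3; reducing to Smith normal form yields diagonal entries (1,1,1).

From H_k ≅ ker(∂_k) / im(∂_{k+1}) we obtain:

  H_2: rank ker ∂_2 − rank ∂_3 = (3 − 3) − 0 = 0, and there is no ∂_3, so H_2 ≅ 0.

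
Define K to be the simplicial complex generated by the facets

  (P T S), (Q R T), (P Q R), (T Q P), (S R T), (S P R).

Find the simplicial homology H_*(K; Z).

H_0 ≅ Z,  H_1 = 0,  H_2 ≅ Z.

Order the vertices as P < Q < R < S < T. Listing each simplex with vertices in this order, K has dimension 2 with simplices:

  0-simplices (5): P, Q, R, S, T
  1-simplices (9): PQ, PR, PS, PT, QR, QT, RS, RT, ST
  2-simplices (6): PQR, PQT, PRS, PST, QRT, RST

Hence C_0 ≅ Z^5, C_1 ≅ Z^9, C_2 ≅ Z^6.

Boundary ∂_1: C_1 → C_0 is given by ∂[p,q] = [q] − [p].
The 5×9 boundary matrix has rank 4 and Smith normal form diag(1,1,1,1).

The boundary map ∂_2: C_2 → C_1 acts by ∂[p,q,r] = [q,r] − [p,r] + [p,q]. For instance
  ∂RST = ST − RT + RS,
  ∂QRT = RT − QT + QR.
This gives a 9×6 integer matrix of rank 5; reducing to Smith normal form yields diagonal entries (1,1,1,1,1).

Reading off H_k = ker ∂_k / im ∂_{k+1}:

  H_0: rank C_0 − rank ∂_1 = 5 − 4 = 1, and the invariant factors of ∂_1 are all 1, so H_0 ≅ Z.
  H_1: rank ker ∂_1 − rank ∂_2 = (9 − 4) − 5 = 0, and the invariant factors of ∂_2 are all 1, so H_1 ≅ 0.
  H_2: rank ker ∂_2 − rank ∂_3 = (6 − 5) − 0 = 1, and there is no ∂_3, so H_2 ≅ Z.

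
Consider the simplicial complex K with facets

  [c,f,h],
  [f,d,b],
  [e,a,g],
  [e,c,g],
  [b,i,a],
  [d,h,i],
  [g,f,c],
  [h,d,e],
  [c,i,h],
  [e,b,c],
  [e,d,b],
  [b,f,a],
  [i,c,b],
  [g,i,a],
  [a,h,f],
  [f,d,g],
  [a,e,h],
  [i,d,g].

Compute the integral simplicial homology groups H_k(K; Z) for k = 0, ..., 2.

H_0 ≅ Z,  H_1 ≅ Z^2,  H_2 ≅ Z.

We work with the vertex ordering a < b < c < d < e < f < g < h < i. The simplices of K, each written with vertices in increasing order, are:

  0-simplices (9): a, b, c, d, e, f, g, h, i
  1-simplices (27): ab, ae, af, ag, ah, ai, bc, bd, be, bf, bi, ce, cf, cg, ch, ci, de, df, dg, dh, di, eg, eh, fg, fh, gi, hi
  2-simplices (18): abf, abi, aeg, aeh, afh, agi, bce, bci, bde, bdf, ceg, cfg, cfh, chi, deh, dfg, dgi, dhi

so the chain groups are C_0 ≅ Z^9, C_1 ≅ Z^27, C_2 ≅ Z^18.

The boundary map ∂_1: C_1 → C_0 is given by ∂[p,q] = [q] − [p].
As a 9×27 matrix over Z this has rank 8, with invariant factors (1,1,1,1,1,1,1,1).

The boundary map ∂_2: C_2 → C_1 acts by ∂[p,q,r] = [q,r] − [p,r] + [p,q]. For instance
  ∂cfh = fh − ch + cf,
  ∂agi = gi − ai + ag.
As a 27×18 matrix over Z this has rank 17, with invariant factors (1,1,1,1,1,1,1,1,1,1,1,1,1,1,1,1,1).

Now H_k = ker ∂_k / im ∂_{k+1}, so:

  H_0: rank C_0 − rank ∂_1 = 9 − 8 = 1, and the invariant factors of ∂_1 are all 1, so H_0 ≅ Z.
  H_1: rank ker ∂_1 − rank ∂_2 = (27 − 8) − 17 = 2, and the invariant factors of ∂_2 are all 1, so H_1 ≅ Z^2.
  H_2: rank ker ∂_2 − rank ∂_3 = (18 − 17) − 0 = 1, and there is no ∂_3, so H_2 ≅ Z.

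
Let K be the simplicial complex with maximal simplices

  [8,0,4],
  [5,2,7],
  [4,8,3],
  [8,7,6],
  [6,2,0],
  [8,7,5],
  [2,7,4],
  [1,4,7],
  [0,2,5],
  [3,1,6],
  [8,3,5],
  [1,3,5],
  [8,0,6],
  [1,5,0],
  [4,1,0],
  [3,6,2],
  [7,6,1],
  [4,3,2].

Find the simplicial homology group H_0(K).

K has 9 vertices, 27 edges, 18 triangles.
rank ∂_0 = 0, rank ∂_1 = 8 ⇒ b_0 = 9 − 0 − 8 = 1; all invariant factors of ∂_1 are 1 so no torsion. So H_0 = Z.

H_0 = Z.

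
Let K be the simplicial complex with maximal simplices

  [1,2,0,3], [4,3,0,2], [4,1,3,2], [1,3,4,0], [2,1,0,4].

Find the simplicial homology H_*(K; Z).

We work with the vertex ordering 0 < 1 < 2 < 3 < 4. The simplices of K, each written with vertices in increasing order, are:

  0-simplices (5): [0], [1], [2], [3], [4]
  1-simplices (10): [0,1], [0,2], [0,3], [0,4], [1,2], [1,3], [1,4], [2,3], [2,4], [3,4]
  2-simplices (10): [0,1,2], [0,1,3], [0,1,4], [0,2,3], [0,2,4], [0,3,4], [1,2,3], [1,2,4], [1,3,4], [2,3,4]
  3-simplices (5): [0,1,2,3], [0,1,2,4], [0,1,3,4], [0,2,3,4], [1,2,3,4]

giving chain groups C_0 ≅ Z^5, C_1 ≅ Z^10, C_2 ≅ Z^10, C_3 ≅ Z^5.

Boundary ∂_1: C_1 → C_0 sends each edge [p,q] (with p < q) to q − p.
The resulting 5×10 matrix has rank 4, and its Smith normal form has invariant factors (1,1,1,1).

The boundary map ∂_2: C_2 → C_1 maps a triangle to the signed sum of its edges. For instance
  ∂[1,2,4] = [2,4] − [1,4] + [1,2],
  ∂[0,2,4] = [2,4] − [0,4] + [0,2].
The 10×10 boundary matrix has rank 6 and Smith normal form diag(1,1,1,1,1,1).

∂_3: C_3 → C_2 sends each 3-simplex σ to the alternating sum Σ_i (−1)^i (σ with its i-th vertex removed). For instance
  ∂[0,1,2,3] = [1,2,3] − [0,2,3] + [0,1,3] − [0,1,2],
  ∂[1,2,3,4] = [2,3,4] − [1,3,4] + [1,2,4] − [1,2,3].
This gives a 10×5 integer matrix of rank 4; reducing to Smith normal form yields diagonal entries (1,1,1,1).

Computing H_k = (kernel of ∂_k) / (image of ∂_{k+1}):

  H_0: rank C_0 − rank ∂_1 = 5 − 4 = 1, and the invariant factors of ∂_1 are all 1, so H_0 = Z.
  H_1: rank ker ∂_1 − rank ∂_2 = (10 − 4) − 6 = 0, and the invariant factors of ∂_2 are all 1, so H_1 = 0.
  H_2: rank ker ∂_2 − rank ∂_3 = (10 − 6) − 4 = 0, and the invariant factors of ∂_3 are all 1, so H_2 = 0.
  H_3: rank ker ∂_3 − rank ∂_4 = (5 − 4) − 0 = 1, and there is no ∂_4, so H_3 = Z.

(K is a triangulation of the 3-sphere S^3.)

H_0 = Z,  H_1 = 0,  H_2 = 0,  H_3 = Z.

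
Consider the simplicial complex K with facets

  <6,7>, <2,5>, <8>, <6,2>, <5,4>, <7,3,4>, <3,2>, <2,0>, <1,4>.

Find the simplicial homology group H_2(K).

H_2 ≅ 0.

We work with the vertex ordering 0 < 1 < 2 < 3 < 4 < 5 < 6 < 7 < 8. The simplices of K, each written with vertices in increasing order, are:

  0-simplices (9): [0], [1], [2], [3], [4], [5], [6], [7], [8]
  1-simplices (10): [0,2], [1,4], [2,3], [2,5], [2,6], [3,4], [3,7], [4,5], [4,7], [6,7]
  2-simplices (1): [3,4,7]

Hence C_0 ≅ Z^9, C_1 ≅ Z^10, C_2 ≅ Z^1.

Boundary ∂_1: C_1 → C_0 sends each edge [p,q] (with p < q) to q − p.
As a 9×10 matrix over Z this has rank 7, with invariant factors (1,1,1,1,1,1,1).

Boundary ∂_2: C_2 → C_1 acts by ∂[p,q,r] = [q,r] − [p,r] + [p,q]. For instance
  ∂[3,4,7] = [4,7] − [3,7] + [3,4].
This gives a 10×1 integer matrix of rank 1; reducing to Smith normal form yields diagonal entries (1).

Now H_k = ker ∂_k / im ∂_{k+1}, so:

  H_2: rank ker ∂_2 − rank ∂_3 = (1 − 1) − 0 = 0, and there is no ∂_3, so H_2 = 0.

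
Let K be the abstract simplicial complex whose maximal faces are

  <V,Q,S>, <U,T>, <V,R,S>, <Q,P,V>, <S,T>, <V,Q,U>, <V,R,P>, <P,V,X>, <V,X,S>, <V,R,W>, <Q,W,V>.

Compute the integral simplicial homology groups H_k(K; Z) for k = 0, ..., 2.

Fix the vertex order P < Q < R < S < T < U < V < W < X and write every simplex with vertices in increasing order. Then dim K = 2 and the simplices of K are:

  0-simplices (9): P, Q, R, S, T, U, V, W, X
  1-simplices (18): PQ, PR, PV, PX, QS, QU, QV, QW, RS, RV, RW, ST, SV, SX, TU, UV, VW, VX
  2-simplices (9): PQV, PRV, PVX, QSV, QUV, QVW, RSV, RVW, SVX

giving chain groups C_0 ≅ Z^9, C_1 ≅ Z^18, C_2 ≅ Z^9.

∂_1: C_1 → C_0 sends each edge [p,q] (with p < q) to q − p. For instance
  ∂PQ = Q − P.
This gives a 9×18 integer matrix of rank 8; reducing to Smith normal form yields diagonal entries (1,1,1,1,1,1,1,1).

Boundary ∂_2: C_2 → C_1 sends each 2-simplex [p,q,r] to [q,r] − [p,r] + [p,q]. For instance
  ∂QUV = UV − QV + QU,
  ∂PQV = QV − PV + PQ.
As a 18×9 matrix over Z this has rank 9, with invariant factors (1,1,1,1,1,1,1,1,1).

From H_k ≅ ker(∂_k) / im(∂_{k+1}) we obtain:

  H_0: rank C_0 − rank ∂_1 = 9 − 8 = 1, and the invariant factors of ∂_1 are all 1, so H_0 = Z.
  H_1: rank ker ∂_1 − rank ∂_2 = (18 − 8) − 9 = 1, and the invariant factors of ∂_2 are all 1, so H_1 = Z.
  H_2: rank ker ∂_2 − rank ∂_3 = (9 − 9) − 0 = 0, and there is no ∂_3, so H_2 = 0.

As a check, the Euler characteristic is 9 − 18 + 9 = 0, which agrees with 1 − 1 + 0 = 0.

H_0 ≅ Z,  H_1 ≅ Z,  H_2 = 0.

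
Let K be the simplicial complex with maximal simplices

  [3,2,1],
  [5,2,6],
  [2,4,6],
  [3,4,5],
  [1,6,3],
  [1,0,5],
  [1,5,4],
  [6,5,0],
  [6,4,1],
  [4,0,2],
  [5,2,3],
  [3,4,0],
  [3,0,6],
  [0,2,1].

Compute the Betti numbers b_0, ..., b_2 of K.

b_0 = 1, b_1 = 2, b_2 = 1.

Take the total order 0 < 1 < 2 < 3 < 4 < 5 < 6 on the vertex set. Then K (dimension 2) consists of the simplices:

  0-simplices (7): [0], [1], [2], [3], [4], [5], [6]
  1-simplices (21): [0,1], [0,2], [0,3], [0,4], [0,5], [0,6], [1,2], [1,3], [1,4], [1,5], [1,6], [2,3], [2,4], [2,5], [2,6], [3,4], [3,5], [3,6], [4,5], [4,6], [5,6]
  2-simplices (14): [0,1,2], [0,1,5], [0,2,4], [0,3,4], [0,3,6], [0,5,6], [1,2,3], [1,3,6], [1,4,5], [1,4,6], [2,3,5], [2,4,6], [2,5,6], [3,4,5]

so the chain groups are C_0 ≅ Z^7, C_1 ≅ Z^21, C_2 ≅ Z^14.

∂_1: C_1 → C_0 is given by ∂[p,q] = [q] − [p]. For instance
  ∂[1,5] = [5] − [1].
The 7×21 boundary matrix has rank 6 and Smith normal form diag(1,1,1,1,1,1).

The boundary map ∂_2: C_2 → C_1 sends each 2-simplex [p,q,r] to [q,r] − [p,r] + [p,q]. For instance
  ∂[1,2,3] = [2,3] − [1,3] + [1,2],
  ∂[0,1,5] = [1,5] − [0,5] + [0,1].
As a 21×14 matrix over Z this has rank 13, with invariant factors (1,1,1,1,1,1,1,1,1,1,1,1,1).

Now H_k = ker ∂_k / im ∂_{k+1}, so:

  H_0: rank C_0 − rank ∂_1 = 7 − 6 = 1, and the invariant factors of ∂_1 are all 1, so H_0 = Z.
  H_1: rank ker ∂_1 − rank ∂_2 = (21 − 6) − 13 = 2, and the invariant factors of ∂_2 are all 1, so H_1 = Z^2.
  H_2: rank ker ∂_2 − rank ∂_3 = (14 − 13) − 0 = 1, and there is no ∂_3, so H_2 = Z.

Hence the Betti numbers are b_0 = 1, b_1 = 2, b_2 = 1.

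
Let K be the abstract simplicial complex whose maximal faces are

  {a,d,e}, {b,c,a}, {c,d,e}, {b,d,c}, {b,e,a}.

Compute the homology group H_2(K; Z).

H_2 = 0.

Order the vertices as a < b < c < d < e. Listing each simplex with vertices in this order, K has dimension 2 with simplices:

  0-simplices (5): a, b, c, d, e
  1-simplices (10): ab, ac, ad, ae, bc, bd, be, cd, ce, de
  2-simplices (5): abc, abe, ade, bcd, cde

Hence C_0 ≅ Z^5, C_1 ≅ Z^10, C_2 ≅ Z^5.

Boundary ∂_1: C_1 → C_0 is given by ∂[p,q] = [q] − [p].
This gives a 5×10 integer matrix of rank 4; reducing to Smith normal form yields diagonal entries (1,1,1,1).

Boundary ∂_2: C_2 → C_1 acts by ∂[p,q,r] = [q,r] − [p,r] + [p,q]. For instance
  ∂ade = de − ae + ad,
  ∂bcd = cd − bd + bc.
This gives a 10×5 integer matrix of rank 5; reducing to Smith normal form yields diagonal entries (1,1,1,1,1).

Now H_k = ker ∂_k / im ∂_{k+1}, so:

  H_2: rank ker ∂_2 − rank ∂_3 = (5 − 5) − 0 = 0, and there is no ∂_3, so H_2 = 0.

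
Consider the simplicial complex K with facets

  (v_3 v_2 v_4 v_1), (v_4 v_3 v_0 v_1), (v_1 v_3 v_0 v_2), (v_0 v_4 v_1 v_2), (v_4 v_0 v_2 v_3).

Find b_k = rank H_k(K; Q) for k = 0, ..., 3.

We work with the vertex ordering v_0 < v_1 < v_2 < v_3 < v_4. The simplices of K, each written with vertices in increasing order, are:

  0-simplices (5): [v_0], [v_1], [v_2], [v_3], [v_4]
  1-simplices (10): [v_0,v_1], [v_0,v_2], [v_0,v_3], [v_0,v_4], [v_1,v_2], [v_1,v_3], [v_1,v_4], [v_2,v_3], [v_2,v_4], [v_3,v_4]
  2-simplices (10): [v_0,v_1,v_2], [v_0,v_1,v_3], [v_0,v_1,v_4], [v_0,v_2,v_3], [v_0,v_2,v_4], [v_0,v_3,v_4], [v_1,v_2,v_3], [v_1,v_2,v_4], [v_1,v_3,v_4], [v_2,v_3,v_4]
  3-simplices (5): [v_0,v_1,v_2,v_3], [v_0,v_1,v_2,v_4], [v_0,v_1,v_3,v_4], [v_0,v_2,v_3,v_4], [v_1,v_2,v_3,v_4]

giving chain groups C_0 ≅ Z^5, C_1 ≅ Z^10, C_2 ≅ Z^10, C_3 ≅ Z^5.

The boundary map ∂_1: C_1 → C_0 sends each edge [p,q] (with p < q) to q − p.
This gives a 5×10 integer matrix of rank 4; reducing to Smith normal form yields diagonal entries (1,1,1,1).

∂_2: C_2 → C_1 maps a triangle to the signed sum of its edges. For instance
  ∂[v_1,v_2,v_3] = [v_2,v_3] − [v_1,v_3] + [v_1,v_2],
  ∂[v_0,v_1,v_4] = [v_1,v_4] − [v_0,v_4] + [v_0,v_1].
The resulting 10×10 matrix has rank 6, and its Smith normal form has invariant factors (1,1,1,1,1,1).

Boundary ∂_3: C_3 → C_2 sends each 3-simplex σ to the alternating sum Σ_i (−1)^i (σ with its i-th vertex removed). For instance
  ∂[v_1,v_2,v_3,v_4] = [v_2,v_3,v_4] − [v_1,v_3,v_4] + [v_1,v_2,v_4] − [v_1,v_2,v_3],
  ∂[v_0,v_2,v_3,v_4] = [v_2,v_3,v_4] − [v_0,v_3,v_4] + [v_0,v_2,v_4] − [v_0,v_2,v_3].
As a 10×5 matrix over Z this has rank 4, with invariant factors (1,1,1,1).

Now H_k = ker ∂_k / im ∂_{k+1}, so:

  H_0: rank C_0 − rank ∂_1 = 5 − 4 = 1, and the invariant factors of ∂_1 are all 1, so H_0 = Z.
  H_1: rank ker ∂_1 − rank ∂_2 = (10 − 4) − 6 = 0, and the invariant factors of ∂_2 are all 1, so H_1 = 0.
  H_2: rank ker ∂_2 − rank ∂_3 = (10 − 6) − 4 = 0, and the invariant factors of ∂_3 are all 1, so H_2 = 0.
  H_3: rank ker ∂_3 − rank ∂_4 = (5 − 4) − 0 = 1, and there is no ∂_4, so H_3 = Z.

As a check, the Euler characteristic is 5 − 10 + 10 − 5 = 0, which agrees with 1 − 0 + 0 − 1 = 0.
(K is a triangulation of the 3-sphere S^3.)

Hence the Betti numbers are b_0 = 1, b_1 = 0, b_2 = 0, b_3 = 1.

b_0 = 1, b_1 = 0, b_2 = 0, b_3 = 1.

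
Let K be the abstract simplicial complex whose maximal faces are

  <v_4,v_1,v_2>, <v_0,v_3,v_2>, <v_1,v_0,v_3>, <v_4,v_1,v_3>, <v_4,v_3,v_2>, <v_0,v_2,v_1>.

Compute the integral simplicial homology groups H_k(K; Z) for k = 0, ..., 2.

H_0 ≅ Z,  H_1 = 0,  H_2 ≅ Z.

Take the total order v_0 < v_1 < v_2 < v_3 < v_4 on the vertex set. Then K (dimension 2) consists of the simplices:

  0-simplices (5): [v_0], [v_1], [v_2], [v_3], [v_4]
  1-simplices (9): [v_0,v_1], [v_0,v_2], [v_0,v_3], [v_1,v_2], [v_1,v_3], [v_1,v_4], [v_2,v_3], [v_2,v_4], [v_3,v_4]
  2-simplices (6): [v_0,v_1,v_2], [v_0,v_1,v_3], [v_0,v_2,v_3], [v_1,v_2,v_4], [v_1,v_3,v_4], [v_2,v_3,v_4]

Hence C_0 ≅ Z^5, C_1 ≅ Z^9, C_2 ≅ Z^6.

∂_1: C_1 → C_0 maps an edge to its endpoints' difference, ∂[p,q] = q − p.
The 5×9 boundary matrix has rank 4 and Smith normal form diag(1,1,1,1).

The boundary map ∂_2: C_2 → C_1 sends each 2-simplex [p,q,r] to [q,r] − [p,r] + [p,q]. For instance
  ∂[v_0,v_2,v_3] = [v_2,v_3] − [v_0,v_3] + [v_0,v_2],
  ∂[v_0,v_1,v_3] = [v_1,v_3] − [v_0,v_3] + [v_0,v_1].
As a 9×6 matrix over Z this has rank 5, with invariant factors (1,1,1,1,1).

Reading off H_k = ker ∂_k / im ∂_{k+1}:

  H_0: rank C_0 − rank ∂_1 = 5 − 4 = 1, and the invariant factors of ∂_1 are all 1, so H_0 = Z.
  H_1: rank ker ∂_1 − rank ∂_2 = (9 − 4) − 5 = 0, and the invariant factors of ∂_2 are all 1, so H_1 = 0.
  H_2: rank ker ∂_2 − rank ∂_3 = (6 − 5) − 0 = 1, and there is no ∂_3, so H_2 = Z.

(K is a triangulation of the 2-sphere S^2.)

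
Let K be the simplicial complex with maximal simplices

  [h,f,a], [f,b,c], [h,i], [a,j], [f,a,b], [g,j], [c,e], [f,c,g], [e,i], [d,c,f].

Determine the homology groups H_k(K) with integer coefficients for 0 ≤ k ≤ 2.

K has 10 vertices, 16 edges, 5 triangles.
rank ∂_0 = 0, rank ∂_1 = 9 ⇒ b_0 = 10 − 0 − 9 = 1; all invariant factors of ∂_1 are 1 so no torsion. So H_0 = Z.
rank ∂_1 = 9, rank ∂_2 = 5 ⇒ b_1 = 16 − 9 − 5 = 2; all invariant factors of ∂_2 are 1 so no torsion. So H_1 = Z^2.
rank ∂_2 = 5, rank ∂_3 = 0 ⇒ b_2 = 5 − 5 − 0 = 0. So H_2 = 0.

H_0 = Z,  H_1 = Z^2,  H_2 = 0.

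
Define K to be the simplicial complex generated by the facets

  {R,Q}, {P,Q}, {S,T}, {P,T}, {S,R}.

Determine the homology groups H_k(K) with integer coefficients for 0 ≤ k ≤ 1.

Take the total order P < Q < R < S < T on the vertex set. Then K (dimension 1) consists of the simplices:

  0-simplices (5): P, Q, R, S, T
  1-simplices (5): PQ, PT, QR, RS, ST

so the chain groups are C_0 ≅ Z^5, C_1 ≅ Z^5.

The boundary map ∂_1: C_1 → C_0 is given by ∂[p,q] = [q] − [p].
As a 5×5 matrix over Z this has rank 4, with invariant factors (1,1,1,1).

Computing H_k = (kernel of ∂_k) / (image of ∂_{k+1}):

  H_0: rank C_0 − rank ∂_1 = 5 − 4 = 1, and the invariant factors of ∂_1 are all 1, so H_0 ≅ Z.
  H_1: rank ker ∂_1 − rank ∂_2 = (5 − 4) − 0 = 1, and there is no ∂_2, so H_1 ≅ Z.

(K is a triangulation of the circle S^1.)

H_0 = Z,  H_1 = Z.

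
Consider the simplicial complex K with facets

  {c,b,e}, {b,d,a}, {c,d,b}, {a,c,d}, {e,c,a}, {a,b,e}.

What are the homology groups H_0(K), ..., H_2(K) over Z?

H_0 = Z,  H_1 = 0,  H_2 = Z.

Take the total order a < b < c < d < e on the vertex set. Then K (dimension 2) consists of the simplices:

  0-simplices (5): a, b, c, d, e
  1-simplices (9): ab, ac, ad, ae, bc, bd, be, cd, ce
  2-simplices (6): abd, abe, acd, ace, bcd, bce

Hence C_0 ≅ Z^5, C_1 ≅ Z^9, C_2 ≅ Z^6.

Boundary ∂_1: C_1 → C_0 is given by ∂[p,q] = [q] − [p].
The resulting 5×9 matrix has rank 4, and its Smith normal form has invariant factors (1,1,1,1).

The boundary map ∂_2: C_2 → C_1 sends each 2-simplex [p,q,r] to [q,r] − [p,r] + [p,q]. For instance
  ∂acd = cd − ad + ac,
  ∂bce = ce − be + bc.
This gives a 9×6 integer matrix of rank 5; reducing to Smith normal form yields diagonal entries (1,1,1,1,1).

Computing H_k = (kernel of ∂_k) / (image of ∂_{k+1}):

  H_0: rank C_0 − rank ∂_1 = 5 − 4 = 1, and the invariant factors of ∂_1 are all 1, so H_0 ≅ Z.
  H_1: rank ker ∂_1 − rank ∂_2 = (9 − 4) − 5 = 0, and the invariant factors of ∂_2 are all 1, so H_1 ≅ 0.
  H_2: rank ker ∂_2 − rank ∂_3 = (6 − 5) − 0 = 1, and there is no ∂_3, so H_2 ≅ Z.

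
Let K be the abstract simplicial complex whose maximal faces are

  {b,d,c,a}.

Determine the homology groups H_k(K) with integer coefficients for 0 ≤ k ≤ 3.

H_0 = Z,  H_1 = 0,  H_2 = 0,  H_3 = 0.

Order the vertices as a < b < c < d. Listing each simplex with vertices in this order, K has dimension 3 with simplices:

  0-simplices (4): a, b, c, d
  1-simplices (6): ab, ac, ad, bc, bd, cd
  2-simplices (4): abc, abd, acd, bcd
  3-simplices (1): abcd

Hence C_0 ≅ Z^4, C_1 ≅ Z^6, C_2 ≅ Z^4, C_3 ≅ Z^1.

∂_1: C_1 → C_0 maps an edge to its endpoints' difference, ∂[p,q] = q − p.
As a 4×6 matrix over Z this has rank 3, with invariant factors (1,1,1).

∂_2: C_2 → C_1 maps a triangle to the signed sum of its edges. For instance
  ∂abc = bc − ac + ab,
  ∂abd = bd − ad + ab.
As a 6×4 matrix over Z this has rank 3, with invariant factors (1,1,1).

∂_3: C_3 → C_2 sends each 3-simplex σ to the alternating sum Σ_i (−1)^i (σ with its i-th vertex removed). For instance
  ∂abcd = bcd − acd + abd − abc.
The 4×1 boundary matrix has rank 1 and Smith normal form diag(1).

Reading off H_k = ker ∂_k / im ∂_{k+1}:

  H_0: rank C_0 − rank ∂_1 = 4 − 3 = 1, and the invariant factors of ∂_1 are all 1, so H_0 ≅ Z.
  H_1: rank ker ∂_1 − rank ∂_2 = (6 − 3) − 3 = 0, and the invariant factors of ∂_2 are all 1, so H_1 ≅ 0.
  H_2: rank ker ∂_2 − rank ∂_3 = (4 − 3) − 1 = 0, and the invariant factors of ∂_3 are all 1, so H_2 ≅ 0.
  H_3: rank ker ∂_3 − rank ∂_4 = (1 − 1) − 0 = 0, and there is no ∂_4, so H_3 ≅ 0.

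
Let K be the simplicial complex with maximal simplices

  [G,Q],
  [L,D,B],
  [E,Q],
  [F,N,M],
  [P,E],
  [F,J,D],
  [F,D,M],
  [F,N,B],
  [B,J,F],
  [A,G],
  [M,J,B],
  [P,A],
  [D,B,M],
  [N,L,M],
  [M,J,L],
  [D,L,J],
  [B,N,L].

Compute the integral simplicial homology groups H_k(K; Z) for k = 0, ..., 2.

H_0 = Z^2,  H_1 = Z ⊕ Z/2Z,  H_2 = 0.

Take the total order A < B < D < E < F < G < J < L < M < N < P < Q on the vertex set. Then K (dimension 2) consists of the simplices:

  0-simplices (12): A, B, D, E, F, G, J, L, M, N, P, Q
  1-simplices (23): AG, AP, BD, BF, BJ, BL, BM, BN, DF, DJ, DL, DM, EP, EQ, FJ, FM, FN, GQ, JL, JM, LM, LN, MN
  2-simplices (12): BDL, BDM, BFJ, BFN, BJM, BLN, DFJ, DFM, DJL, FMN, JLM, LMN

giving chain groups C_0 ≅ Z^12, C_1 ≅ Z^23, C_2 ≅ Z^12.

Boundary ∂_1: C_1 → C_0 maps an edge to its endpoints' difference, ∂[p,q] = q − p.
The resulting 12×23 matrix has rank 10, and its Smith normal form has invariant factors (1,1,1,1,1,1,1,1,1,1).

∂_2: C_2 → C_1 acts by ∂[p,q,r] = [q,r] − [p,r] + [p,q]. For instance
  ∂BLN = LN − BN + BL,
  ∂DFJ = FJ − DJ + DF.
The 23×12 boundary matrix has rank 12 and Smith normal form diag(1,1,1,1,1,1,1,1,1,1,1,2).

Reading off H_k = ker ∂_k / im ∂_{k+1}:

  H_0: rank C_0 − rank ∂_1 = 12 − 10 = 2, and the invariant factors of ∂_1 are all 1, so H_0 ≅ Z^2.
  H_1: rank ker ∂_1 − rank ∂_2 = (23 − 10) − 12 = 1, and ∂_2 has invariant factor 2 > 1, so H_1 ≅ Z ⊕ Z/2Z.
  H_2: rank ker ∂_2 − rank ∂_3 = (12 − 12) − 0 = 0, and there is no ∂_3, so H_2 ≅ 0.

As a check, the Euler characteristic is 12 − 23 + 12 = 1, which agrees with 2 − 1 + 0 = 1.
(K is a triangulation of the disjoint union of the circle S^1 and the real projective plane RP^2.)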